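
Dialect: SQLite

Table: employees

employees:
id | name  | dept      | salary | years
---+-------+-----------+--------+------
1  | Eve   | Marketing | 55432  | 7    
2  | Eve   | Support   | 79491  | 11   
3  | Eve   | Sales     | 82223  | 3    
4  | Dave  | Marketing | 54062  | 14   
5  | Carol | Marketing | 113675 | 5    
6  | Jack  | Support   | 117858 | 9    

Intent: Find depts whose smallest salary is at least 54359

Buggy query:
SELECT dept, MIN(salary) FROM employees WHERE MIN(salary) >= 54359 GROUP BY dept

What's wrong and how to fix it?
Bug: Aggregates like MIN are computed per group after WHERE runs

Fix: Use HAVING for the per-group MIN condition

Corrected query:
SELECT dept, MIN(salary) FROM employees GROUP BY dept HAVING MIN(salary) >= 54359

Result:
dept    | MIN(salary)
--------+------------
Sales   | 82223      
Support | 79491      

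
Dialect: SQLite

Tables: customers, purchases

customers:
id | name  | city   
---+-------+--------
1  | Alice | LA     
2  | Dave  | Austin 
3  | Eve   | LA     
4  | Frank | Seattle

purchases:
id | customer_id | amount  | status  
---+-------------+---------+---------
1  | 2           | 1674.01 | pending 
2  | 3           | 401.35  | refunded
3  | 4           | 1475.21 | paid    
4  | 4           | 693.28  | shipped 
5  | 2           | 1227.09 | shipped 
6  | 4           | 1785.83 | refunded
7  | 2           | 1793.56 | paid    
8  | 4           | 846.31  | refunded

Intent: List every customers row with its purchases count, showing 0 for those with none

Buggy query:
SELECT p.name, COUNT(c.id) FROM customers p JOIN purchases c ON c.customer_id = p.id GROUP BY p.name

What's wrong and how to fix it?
Bug: An inner join excludes parents with zero children

Fix: Use LEFT JOIN so parents without children still appear (COUNT(c.id) gives 0)

Corrected query:
SELECT p.name, COUNT(c.id) FROM customers p LEFT JOIN purchases c ON c.customer_id = p.id GROUP BY p.name

Result:
name  | COUNT(c.id)
------+------------
Alice | 0          
Dave  | 3          
Eve   | 1          
Frank | 4          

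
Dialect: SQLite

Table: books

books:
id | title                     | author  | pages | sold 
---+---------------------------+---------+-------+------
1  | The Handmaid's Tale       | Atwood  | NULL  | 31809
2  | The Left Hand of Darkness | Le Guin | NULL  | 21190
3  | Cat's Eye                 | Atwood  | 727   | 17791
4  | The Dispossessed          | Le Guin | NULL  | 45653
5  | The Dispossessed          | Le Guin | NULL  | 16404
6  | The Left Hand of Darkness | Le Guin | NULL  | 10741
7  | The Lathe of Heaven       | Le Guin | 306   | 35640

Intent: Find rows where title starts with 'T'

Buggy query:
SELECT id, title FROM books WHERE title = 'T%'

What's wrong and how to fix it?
Bug: Wildcards only work with LIKE; '=' treats '%' as a literal character

Fix: Use LIKE for wildcard pattern matching

Corrected query:
SELECT id, title FROM books WHERE title LIKE 'T%'

Result:
id | title                    
---+--------------------------
1  | The Handmaid's Tale      
2  | The Left Hand of Darkness
4  | The Dispossessed         
5  | The Dispossessed         
6  | The Left Hand of Darkness
7  | The Lathe of Heaven      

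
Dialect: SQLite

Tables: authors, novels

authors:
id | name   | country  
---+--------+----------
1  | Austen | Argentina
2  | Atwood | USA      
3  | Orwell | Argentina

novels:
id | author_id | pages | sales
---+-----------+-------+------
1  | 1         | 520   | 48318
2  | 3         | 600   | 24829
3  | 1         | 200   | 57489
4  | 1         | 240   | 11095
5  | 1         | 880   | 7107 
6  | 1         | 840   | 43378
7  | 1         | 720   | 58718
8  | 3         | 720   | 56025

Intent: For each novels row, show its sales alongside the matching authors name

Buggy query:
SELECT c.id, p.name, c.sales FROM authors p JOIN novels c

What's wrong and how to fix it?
Bug: Missing join condition: each novels row is matched to all authors rows instead of just its own

Fix: Add ON c.author_id = p.id to the JOIN

Corrected query:
SELECT c.id, p.name, c.sales FROM authors p JOIN novels c ON c.author_id = p.id

Result:
id | name   | sales
---+--------+------
1  | Austen | 48318
2  | Orwell | 24829
3  | Austen | 57489
4  | Austen | 11095
5  | Austen | 7107 
6  | Austen | 43378
7  | Austen | 58718
8  | Orwell | 56025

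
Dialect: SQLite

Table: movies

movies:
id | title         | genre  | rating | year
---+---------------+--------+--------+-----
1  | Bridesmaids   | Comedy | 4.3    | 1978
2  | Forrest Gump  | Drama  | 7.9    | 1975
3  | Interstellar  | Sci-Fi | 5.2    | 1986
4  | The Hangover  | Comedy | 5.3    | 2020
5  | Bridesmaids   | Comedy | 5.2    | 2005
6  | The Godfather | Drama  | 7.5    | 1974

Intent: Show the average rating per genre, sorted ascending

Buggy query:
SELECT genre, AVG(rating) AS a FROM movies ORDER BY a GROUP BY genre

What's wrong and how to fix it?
Bug: GROUP BY must precede ORDER BY

Fix: Reorder: SELECT … FROM … GROUP BY … ORDER BY …

Corrected query:
SELECT genre, AVG(rating) AS a FROM movies GROUP BY genre ORDER BY a

Result:
genre  | a       
-------+---------
Comedy | 4.933333
Sci-Fi | 5.2     
Drama  | 7.7     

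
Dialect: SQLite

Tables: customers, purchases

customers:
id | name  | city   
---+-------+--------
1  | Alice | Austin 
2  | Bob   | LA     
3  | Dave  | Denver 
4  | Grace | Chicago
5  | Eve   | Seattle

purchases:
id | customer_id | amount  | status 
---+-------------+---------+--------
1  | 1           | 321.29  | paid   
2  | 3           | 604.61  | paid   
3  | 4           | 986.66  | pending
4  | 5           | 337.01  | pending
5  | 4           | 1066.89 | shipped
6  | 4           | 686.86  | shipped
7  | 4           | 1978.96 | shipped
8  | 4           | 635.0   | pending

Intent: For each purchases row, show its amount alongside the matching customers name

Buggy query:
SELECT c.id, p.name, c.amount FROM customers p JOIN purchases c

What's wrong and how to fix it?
Bug: JOIN with no ON clause produces a cartesian product; every purchases row pairs with every customers row

Fix: Add ON c.customer_id = p.id to the JOIN

Corrected query:
SELECT c.id, p.name, c.amount FROM customers p JOIN purchases c ON c.customer_id = p.id

Result:
id | name  | amount 
---+-------+--------
1  | Alice | 321.29 
2  | Dave  | 604.61 
3  | Grace | 986.66 
4  | Eve   | 337.01 
5  | Grace | 1066.89
6  | Grace | 686.86 
7  | Grace | 1978.96
8  | Grace | 635    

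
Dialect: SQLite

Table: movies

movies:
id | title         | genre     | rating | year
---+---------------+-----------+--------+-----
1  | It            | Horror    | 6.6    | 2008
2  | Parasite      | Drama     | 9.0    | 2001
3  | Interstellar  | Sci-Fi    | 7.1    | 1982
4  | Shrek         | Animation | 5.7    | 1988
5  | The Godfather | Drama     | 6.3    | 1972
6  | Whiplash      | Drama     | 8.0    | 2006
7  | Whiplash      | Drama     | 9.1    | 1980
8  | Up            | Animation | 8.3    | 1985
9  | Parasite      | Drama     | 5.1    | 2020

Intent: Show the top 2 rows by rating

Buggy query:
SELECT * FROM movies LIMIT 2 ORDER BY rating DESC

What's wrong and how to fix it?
Bug: ORDER BY cannot follow LIMIT; LIMIT is the final clause

Fix: Sort with ORDER BY, then apply LIMIT

Corrected query:
SELECT * FROM movies ORDER BY rating DESC LIMIT 2

Result:
id | title    | genre | rating | year
---+----------+-------+--------+-----
7  | Whiplash | Drama | 9.1    | 1980
2  | Parasite | Drama | 9      | 2001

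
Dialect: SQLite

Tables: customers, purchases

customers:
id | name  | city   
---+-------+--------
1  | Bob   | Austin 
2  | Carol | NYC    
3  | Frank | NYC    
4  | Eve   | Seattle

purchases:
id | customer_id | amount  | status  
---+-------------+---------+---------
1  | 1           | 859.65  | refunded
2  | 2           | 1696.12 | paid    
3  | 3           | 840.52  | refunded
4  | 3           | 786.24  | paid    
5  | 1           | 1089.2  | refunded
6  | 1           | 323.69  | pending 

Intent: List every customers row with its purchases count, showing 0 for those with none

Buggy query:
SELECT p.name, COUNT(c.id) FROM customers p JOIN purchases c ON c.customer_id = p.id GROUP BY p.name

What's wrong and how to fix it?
Bug: INNER JOIN drops customers rows that have no matching purchases rows

Fix: Switch to LEFT JOIN to retain unmatched parent rows

Corrected query:
SELECT p.name, COUNT(c.id) FROM customers p LEFT JOIN purchases c ON c.customer_id = p.id GROUP BY p.name

Result:
name  | COUNT(c.id)
------+------------
Bob   | 3          
Carol | 1          
Eve   | 0          
Frank | 2          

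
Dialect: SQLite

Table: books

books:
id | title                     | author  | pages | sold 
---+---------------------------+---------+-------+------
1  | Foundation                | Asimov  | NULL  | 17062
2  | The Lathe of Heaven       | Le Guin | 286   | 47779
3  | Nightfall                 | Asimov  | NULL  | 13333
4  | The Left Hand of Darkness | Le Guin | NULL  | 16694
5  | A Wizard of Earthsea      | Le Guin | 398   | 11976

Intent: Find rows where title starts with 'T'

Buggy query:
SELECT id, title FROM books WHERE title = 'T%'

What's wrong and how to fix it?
Bug: '=' compares the literal string including the % character; pattern matching needs LIKE

Fix: Replace '=' with LIKE so 'T%' is treated as a pattern

Corrected query:
SELECT id, title FROM books WHERE title LIKE 'T%'

Result:
id | title                    
---+--------------------------
2  | The Lathe of Heaven      
4  | The Left Hand of Darkness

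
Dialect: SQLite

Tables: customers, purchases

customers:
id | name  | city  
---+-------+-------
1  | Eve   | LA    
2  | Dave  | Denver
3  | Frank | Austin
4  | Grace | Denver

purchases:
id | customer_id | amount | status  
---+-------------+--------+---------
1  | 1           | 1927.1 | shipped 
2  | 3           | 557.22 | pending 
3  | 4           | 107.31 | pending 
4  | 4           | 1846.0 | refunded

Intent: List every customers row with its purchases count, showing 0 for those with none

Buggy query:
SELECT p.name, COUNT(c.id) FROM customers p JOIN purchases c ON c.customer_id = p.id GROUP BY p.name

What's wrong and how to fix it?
Bug: INNER JOIN drops customers rows that have no matching purchases rows

Fix: Switch to LEFT JOIN to retain unmatched parent rows

Corrected query:
SELECT p.name, COUNT(c.id) FROM customers p LEFT JOIN purchases c ON c.customer_id = p.id GROUP BY p.name

Result:
name  | COUNT(c.id)
------+------------
Dave  | 0          
Eve   | 1          
Frank | 1          
Grace | 2          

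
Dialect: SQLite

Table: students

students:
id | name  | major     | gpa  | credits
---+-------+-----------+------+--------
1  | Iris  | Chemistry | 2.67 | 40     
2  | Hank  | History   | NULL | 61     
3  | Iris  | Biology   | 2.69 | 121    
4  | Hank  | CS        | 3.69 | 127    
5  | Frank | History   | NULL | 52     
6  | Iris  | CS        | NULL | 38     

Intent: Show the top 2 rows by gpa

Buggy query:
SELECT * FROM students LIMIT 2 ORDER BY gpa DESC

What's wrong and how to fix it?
Bug: ORDER BY cannot follow LIMIT; LIMIT is the final clause

Fix: Sort with ORDER BY, then apply LIMIT

Corrected query:
SELECT * FROM students ORDER BY gpa DESC LIMIT 2

Result:
id | name | major   | gpa  | credits
---+------+---------+------+--------
4  | Hank | CS      | 3.69 | 127    
3  | Iris | Biology | 2.69 | 121    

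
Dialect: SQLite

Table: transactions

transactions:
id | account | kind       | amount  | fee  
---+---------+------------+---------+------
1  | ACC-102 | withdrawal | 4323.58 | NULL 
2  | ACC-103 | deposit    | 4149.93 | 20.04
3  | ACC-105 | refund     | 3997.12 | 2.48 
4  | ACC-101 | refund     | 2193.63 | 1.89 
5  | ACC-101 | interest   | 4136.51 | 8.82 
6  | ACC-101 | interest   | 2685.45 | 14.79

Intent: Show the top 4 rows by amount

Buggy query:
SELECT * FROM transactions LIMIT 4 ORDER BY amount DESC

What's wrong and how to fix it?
Bug: ORDER BY cannot follow LIMIT; LIMIT is the final clause

Fix: Swap the clauses: ORDER BY first, then LIMIT

Corrected query:
SELECT * FROM transactions ORDER BY amount DESC LIMIT 4

Result:
id | account | kind       | amount  | fee  
---+---------+------------+---------+------
1  | ACC-102 | withdrawal | 4323.58 | NULL 
2  | ACC-103 | deposit    | 4149.93 | 20.04
5  | ACC-101 | interest   | 4136.51 | 8.82 
3  | ACC-105 | refund     | 3997.12 | 2.48 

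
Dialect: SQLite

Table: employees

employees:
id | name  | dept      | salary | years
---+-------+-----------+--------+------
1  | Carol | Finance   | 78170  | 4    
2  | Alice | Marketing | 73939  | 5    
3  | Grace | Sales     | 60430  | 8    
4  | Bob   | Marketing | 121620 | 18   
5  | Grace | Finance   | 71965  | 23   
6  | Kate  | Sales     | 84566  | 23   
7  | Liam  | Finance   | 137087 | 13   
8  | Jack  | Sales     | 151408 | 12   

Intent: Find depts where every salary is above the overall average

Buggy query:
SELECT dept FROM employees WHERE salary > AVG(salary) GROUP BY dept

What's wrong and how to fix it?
Bug: WHERE evaluates per row before aggregation, so AVG() is unavailable

Fix: Compute the overall average in a scalar subquery and compare each group's MIN against it in HAVING

Corrected query:
SELECT dept FROM employees GROUP BY dept HAVING MIN(salary) > (SELECT AVG(salary) FROM employees)

Result:
(no rows)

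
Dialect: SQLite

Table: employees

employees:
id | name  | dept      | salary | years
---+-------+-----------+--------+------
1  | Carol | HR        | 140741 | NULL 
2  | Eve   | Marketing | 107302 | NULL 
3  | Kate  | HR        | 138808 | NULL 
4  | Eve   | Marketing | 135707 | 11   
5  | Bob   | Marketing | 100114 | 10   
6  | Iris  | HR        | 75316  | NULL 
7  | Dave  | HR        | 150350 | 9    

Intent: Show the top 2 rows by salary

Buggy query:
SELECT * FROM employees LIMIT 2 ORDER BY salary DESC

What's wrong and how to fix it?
Bug: ORDER BY cannot follow LIMIT; LIMIT is the final clause

Fix: Sort with ORDER BY, then apply LIMIT

Corrected query:
SELECT * FROM employees ORDER BY salary DESC LIMIT 2

Result:
id | name  | dept | salary | years
---+-------+------+--------+------
7  | Dave  | HR   | 150350 | 9    
1  | Carol | HR   | 140741 | NULL 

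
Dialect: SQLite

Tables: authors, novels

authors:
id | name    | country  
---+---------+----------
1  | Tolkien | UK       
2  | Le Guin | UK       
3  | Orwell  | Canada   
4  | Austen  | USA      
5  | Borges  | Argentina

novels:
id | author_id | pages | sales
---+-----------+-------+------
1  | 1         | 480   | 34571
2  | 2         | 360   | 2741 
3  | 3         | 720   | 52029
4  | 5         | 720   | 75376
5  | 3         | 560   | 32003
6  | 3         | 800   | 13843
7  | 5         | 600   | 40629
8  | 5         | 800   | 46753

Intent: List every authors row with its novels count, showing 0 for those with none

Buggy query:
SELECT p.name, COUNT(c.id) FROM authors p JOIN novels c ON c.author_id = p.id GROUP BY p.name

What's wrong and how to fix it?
Bug: An inner join excludes parents with zero children

Fix: Use LEFT JOIN so parents without children still appear (COUNT(c.id) gives 0)

Corrected query:
SELECT p.name, COUNT(c.id) FROM authors p LEFT JOIN novels c ON c.author_id = p.id GROUP BY p.name

Result:
name    | COUNT(c.id)
--------+------------
Austen  | 0          
Borges  | 3          
Le Guin | 1          
Orwell  | 3          
Tolkien | 1          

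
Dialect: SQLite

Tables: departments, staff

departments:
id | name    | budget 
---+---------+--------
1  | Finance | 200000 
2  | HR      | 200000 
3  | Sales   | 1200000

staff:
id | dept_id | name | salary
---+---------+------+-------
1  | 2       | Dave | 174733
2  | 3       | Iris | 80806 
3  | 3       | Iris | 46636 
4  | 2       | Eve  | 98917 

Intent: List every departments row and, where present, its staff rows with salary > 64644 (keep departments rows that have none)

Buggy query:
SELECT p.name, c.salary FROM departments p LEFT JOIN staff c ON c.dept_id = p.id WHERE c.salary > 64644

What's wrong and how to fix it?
Bug: Filtering c.salary in WHERE discards the NULL rows produced by LEFT JOIN, turning it into an inner join

Fix: Move the right-table condition into the ON clause so unmatched parents are kept

Corrected query:
SELECT p.name, c.salary FROM departments p LEFT JOIN staff c ON c.dept_id = p.id AND c.salary > 64644

Result:
name    | salary
--------+-------
Finance | NULL  
HR      | 98917 
HR      | 174733
Sales   | 80806 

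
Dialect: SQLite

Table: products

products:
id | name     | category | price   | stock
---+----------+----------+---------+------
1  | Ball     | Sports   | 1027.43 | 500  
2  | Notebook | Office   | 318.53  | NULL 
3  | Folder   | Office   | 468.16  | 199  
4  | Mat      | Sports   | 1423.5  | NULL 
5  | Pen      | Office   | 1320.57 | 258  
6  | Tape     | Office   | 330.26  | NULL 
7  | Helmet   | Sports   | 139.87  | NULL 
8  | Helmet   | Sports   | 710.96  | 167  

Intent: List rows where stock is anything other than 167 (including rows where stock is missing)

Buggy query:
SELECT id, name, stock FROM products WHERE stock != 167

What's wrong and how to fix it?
Bug: Inequality against NULL is unknown, not true; rows with NULL are dropped

Fix: Handle NULL separately with IS NULL alongside the inequality

Corrected query:
SELECT id, name, stock FROM products WHERE stock != 167 OR stock IS NULL

Result:
id | name     | stock
---+----------+------
1  | Ball     | 500  
2  | Notebook | NULL 
3  | Folder   | 199  
4  | Mat      | NULL 
5  | Pen      | 258  
6  | Tape     | NULL 
7  | Helmet   | NULL 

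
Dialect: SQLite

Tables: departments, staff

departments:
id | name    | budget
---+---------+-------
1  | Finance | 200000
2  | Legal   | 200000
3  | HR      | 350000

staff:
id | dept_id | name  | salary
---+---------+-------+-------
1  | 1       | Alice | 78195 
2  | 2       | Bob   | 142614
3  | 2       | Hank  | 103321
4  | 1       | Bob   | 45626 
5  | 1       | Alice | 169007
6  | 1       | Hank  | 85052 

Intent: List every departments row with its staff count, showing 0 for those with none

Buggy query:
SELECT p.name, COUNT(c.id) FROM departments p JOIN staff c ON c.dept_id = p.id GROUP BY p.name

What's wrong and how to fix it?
Bug: INNER JOIN drops departments rows that have no matching staff rows

Fix: Use LEFT JOIN so parents without children still appear (COUNT(c.id) gives 0)

Corrected query:
SELECT p.name, COUNT(c.id) FROM departments p LEFT JOIN staff c ON c.dept_id = p.id GROUP BY p.name

Result:
name    | COUNT(c.id)
--------+------------
Finance | 4          
HR      | 0          
Legal   | 2          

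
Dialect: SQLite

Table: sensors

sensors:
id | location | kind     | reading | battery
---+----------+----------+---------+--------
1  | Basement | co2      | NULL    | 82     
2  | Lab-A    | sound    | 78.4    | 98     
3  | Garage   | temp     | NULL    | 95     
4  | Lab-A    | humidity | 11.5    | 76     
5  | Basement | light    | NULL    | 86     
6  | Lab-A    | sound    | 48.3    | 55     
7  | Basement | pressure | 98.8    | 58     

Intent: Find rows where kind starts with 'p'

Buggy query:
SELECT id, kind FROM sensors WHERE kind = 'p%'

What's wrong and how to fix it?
Bug: '=' compares the literal string including the % character; pattern matching needs LIKE

Fix: Replace '=' with LIKE so 'p%' is treated as a pattern

Corrected query:
SELECT id, kind FROM sensors WHERE kind LIKE 'p%'

Result:
id | kind    
---+---------
7  | pressure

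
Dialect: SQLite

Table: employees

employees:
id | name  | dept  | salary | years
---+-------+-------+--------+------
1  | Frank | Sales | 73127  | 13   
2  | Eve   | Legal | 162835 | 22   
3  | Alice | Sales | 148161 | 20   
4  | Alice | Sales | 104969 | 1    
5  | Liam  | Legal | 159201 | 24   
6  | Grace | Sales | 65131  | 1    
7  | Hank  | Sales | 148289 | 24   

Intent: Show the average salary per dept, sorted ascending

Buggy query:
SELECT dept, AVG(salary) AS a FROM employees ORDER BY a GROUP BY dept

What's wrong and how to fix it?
Bug: ORDER BY appears before GROUP BY; SQL clause order requires GROUP BY first

Fix: Reorder: SELECT … FROM … GROUP BY … ORDER BY …

Corrected query:
SELECT dept, AVG(salary) AS a FROM employees GROUP BY dept ORDER BY a

Result:
dept  | a       
------+---------
Sales | 107935.4
Legal | 161018  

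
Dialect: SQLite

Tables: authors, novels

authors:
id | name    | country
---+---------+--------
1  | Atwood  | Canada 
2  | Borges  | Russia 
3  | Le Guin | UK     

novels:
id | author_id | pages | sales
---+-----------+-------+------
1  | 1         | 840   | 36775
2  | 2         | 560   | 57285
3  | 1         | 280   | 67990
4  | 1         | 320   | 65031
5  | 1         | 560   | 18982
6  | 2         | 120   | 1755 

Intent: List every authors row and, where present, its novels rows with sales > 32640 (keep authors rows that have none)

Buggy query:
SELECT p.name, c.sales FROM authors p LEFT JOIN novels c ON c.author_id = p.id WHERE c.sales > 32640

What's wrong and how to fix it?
Bug: A WHERE condition on the right-hand table after LEFT JOIN drops unmatched parents

Fix: Put 'c.sales > 32640' in the JOIN's ON clause instead of WHERE

Corrected query:
SELECT p.name, c.sales FROM authors p LEFT JOIN novels c ON c.author_id = p.id AND c.sales > 32640

Result:
name    | sales
--------+------
Atwood  | 36775
Atwood  | 65031
Atwood  | 67990
Borges  | 57285
Le Guin | NULL 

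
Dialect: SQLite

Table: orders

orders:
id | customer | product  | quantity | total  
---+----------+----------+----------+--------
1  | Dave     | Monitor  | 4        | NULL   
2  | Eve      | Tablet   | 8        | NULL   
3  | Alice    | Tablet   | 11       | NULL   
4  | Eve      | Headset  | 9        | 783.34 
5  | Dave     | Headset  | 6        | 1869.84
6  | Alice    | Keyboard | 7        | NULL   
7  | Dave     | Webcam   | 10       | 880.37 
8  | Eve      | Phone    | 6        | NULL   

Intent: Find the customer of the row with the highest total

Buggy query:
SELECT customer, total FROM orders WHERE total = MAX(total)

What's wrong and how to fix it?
Bug: MAX(total) is an aggregate and cannot be used directly in WHERE

Fix: Wrap MAX in a scalar subquery so WHERE compares against a single value

Corrected query:
SELECT customer, total FROM orders WHERE total = (SELECT MAX(total) FROM orders)

Result:
customer | total  
---------+--------
Dave     | 1869.84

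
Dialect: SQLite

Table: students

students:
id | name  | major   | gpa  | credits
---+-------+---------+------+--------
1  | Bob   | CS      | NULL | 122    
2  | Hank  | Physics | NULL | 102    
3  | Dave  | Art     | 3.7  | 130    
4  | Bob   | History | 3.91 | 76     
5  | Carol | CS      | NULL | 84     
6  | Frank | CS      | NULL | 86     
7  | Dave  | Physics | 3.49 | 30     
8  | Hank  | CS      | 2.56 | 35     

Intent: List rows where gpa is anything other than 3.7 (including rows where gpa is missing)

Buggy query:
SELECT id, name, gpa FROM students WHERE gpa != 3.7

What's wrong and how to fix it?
Bug: Inequality against NULL is unknown, not true; rows with NULL are dropped

Fix: Handle NULL separately with IS NULL alongside the inequality

Corrected query:
SELECT id, name, gpa FROM students WHERE gpa != 3.7 OR gpa IS NULL

Result:
id | name  | gpa 
---+-------+-----
1  | Bob   | NULL
2  | Hank  | NULL
4  | Bob   | 3.91
5  | Carol | NULL
6  | Frank | NULL
7  | Dave  | 3.49
8  | Hank  | 2.56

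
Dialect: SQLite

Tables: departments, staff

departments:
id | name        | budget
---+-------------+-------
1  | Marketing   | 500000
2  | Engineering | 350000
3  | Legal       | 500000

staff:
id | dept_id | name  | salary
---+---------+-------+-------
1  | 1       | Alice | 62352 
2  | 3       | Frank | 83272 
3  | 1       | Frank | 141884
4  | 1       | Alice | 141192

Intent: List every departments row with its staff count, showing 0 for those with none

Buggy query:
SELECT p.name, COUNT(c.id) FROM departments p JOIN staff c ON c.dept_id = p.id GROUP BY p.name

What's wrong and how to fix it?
Bug: INNER JOIN drops departments rows that have no matching staff rows

Fix: Use LEFT JOIN so parents without children still appear (COUNT(c.id) gives 0)

Corrected query:
SELECT p.name, COUNT(c.id) FROM departments p LEFT JOIN staff c ON c.dept_id = p.id GROUP BY p.name

Result:
name        | COUNT(c.id)
------------+------------
Engineering | 0          
Legal       | 1          
Marketing   | 3          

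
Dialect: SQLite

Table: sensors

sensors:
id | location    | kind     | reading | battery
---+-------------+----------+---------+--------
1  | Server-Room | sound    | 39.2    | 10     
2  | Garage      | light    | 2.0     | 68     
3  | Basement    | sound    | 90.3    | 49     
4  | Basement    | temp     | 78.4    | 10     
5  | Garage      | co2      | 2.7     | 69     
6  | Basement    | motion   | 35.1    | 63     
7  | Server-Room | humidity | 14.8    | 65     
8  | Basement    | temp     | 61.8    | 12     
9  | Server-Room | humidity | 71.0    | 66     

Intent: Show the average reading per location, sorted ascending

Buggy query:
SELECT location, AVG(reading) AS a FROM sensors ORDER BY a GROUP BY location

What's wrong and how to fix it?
Bug: ORDER BY appears before GROUP BY; SQL clause order requires GROUP BY first

Fix: Move ORDER BY to the end, after GROUP BY

Corrected query:
SELECT location, AVG(reading) AS a FROM sensors GROUP BY location ORDER BY a

Result:
location    | a        
------------+----------
Garage      | 2.35     
Server-Room | 41.666667
Basement    | 66.4     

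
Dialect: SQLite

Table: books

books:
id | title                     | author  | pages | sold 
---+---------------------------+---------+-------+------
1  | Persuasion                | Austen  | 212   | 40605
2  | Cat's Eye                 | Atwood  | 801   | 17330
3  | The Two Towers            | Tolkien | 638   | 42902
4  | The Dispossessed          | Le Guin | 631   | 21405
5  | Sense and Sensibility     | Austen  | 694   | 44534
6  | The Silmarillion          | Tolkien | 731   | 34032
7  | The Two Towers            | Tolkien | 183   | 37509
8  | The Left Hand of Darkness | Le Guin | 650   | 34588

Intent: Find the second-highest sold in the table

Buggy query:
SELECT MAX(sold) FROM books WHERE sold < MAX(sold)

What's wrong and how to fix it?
Bug: MAX(sold) on the right of the comparison is an aggregate-in-WHERE error

Fix: Compute the overall MAX in a subquery, then take MAX of rows below it

Corrected query:
SELECT MAX(sold) FROM books WHERE sold < (SELECT MAX(sold) FROM books)

Result:
MAX(sold)
---------
42902    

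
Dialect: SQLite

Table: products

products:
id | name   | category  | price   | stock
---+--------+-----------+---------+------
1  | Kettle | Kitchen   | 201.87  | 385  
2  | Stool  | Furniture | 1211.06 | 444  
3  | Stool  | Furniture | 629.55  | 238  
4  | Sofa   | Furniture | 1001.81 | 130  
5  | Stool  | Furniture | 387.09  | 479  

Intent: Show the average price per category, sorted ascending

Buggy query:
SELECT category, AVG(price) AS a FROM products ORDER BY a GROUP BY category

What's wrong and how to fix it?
Bug: ORDER BY appears before GROUP BY; SQL clause order requires GROUP BY first

Fix: Reorder: SELECT … FROM … GROUP BY … ORDER BY …

Corrected query:
SELECT category, AVG(price) AS a FROM products GROUP BY category ORDER BY a

Result:
category  | a       
----------+---------
Kitchen   | 201.87  
Furniture | 807.3775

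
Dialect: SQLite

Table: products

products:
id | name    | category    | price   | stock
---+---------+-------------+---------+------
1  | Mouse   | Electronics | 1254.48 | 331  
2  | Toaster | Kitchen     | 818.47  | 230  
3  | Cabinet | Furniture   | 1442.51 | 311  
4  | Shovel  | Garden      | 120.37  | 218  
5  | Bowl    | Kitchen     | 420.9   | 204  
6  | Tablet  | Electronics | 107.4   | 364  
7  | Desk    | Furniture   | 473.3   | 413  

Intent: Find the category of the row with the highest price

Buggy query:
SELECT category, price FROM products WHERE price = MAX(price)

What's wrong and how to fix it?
Bug: WHERE is evaluated per row; an aggregate over the whole table isn't defined there

Fix: Wrap MAX in a scalar subquery so WHERE compares against a single value

Corrected query:
SELECT category, price FROM products WHERE price = (SELECT MAX(price) FROM products)

Result:
category  | price  
----------+--------
Furniture | 1442.51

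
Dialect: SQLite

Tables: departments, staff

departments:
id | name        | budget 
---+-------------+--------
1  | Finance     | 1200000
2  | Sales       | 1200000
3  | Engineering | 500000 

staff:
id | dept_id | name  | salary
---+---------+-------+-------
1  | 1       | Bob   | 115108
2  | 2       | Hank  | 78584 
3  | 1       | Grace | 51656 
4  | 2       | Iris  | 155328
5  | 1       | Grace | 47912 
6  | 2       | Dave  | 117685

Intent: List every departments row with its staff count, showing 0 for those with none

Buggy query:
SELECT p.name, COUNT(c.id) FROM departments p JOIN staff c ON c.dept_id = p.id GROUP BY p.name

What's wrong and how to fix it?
Bug: An inner join excludes parents with zero children

Fix: Use LEFT JOIN so parents without children still appear (COUNT(c.id) gives 0)

Corrected query:
SELECT p.name, COUNT(c.id) FROM departments p LEFT JOIN staff c ON c.dept_id = p.id GROUP BY p.name

Result:
name        | COUNT(c.id)
------------+------------
Engineering | 0          
Finance     | 3          
Sales       | 3          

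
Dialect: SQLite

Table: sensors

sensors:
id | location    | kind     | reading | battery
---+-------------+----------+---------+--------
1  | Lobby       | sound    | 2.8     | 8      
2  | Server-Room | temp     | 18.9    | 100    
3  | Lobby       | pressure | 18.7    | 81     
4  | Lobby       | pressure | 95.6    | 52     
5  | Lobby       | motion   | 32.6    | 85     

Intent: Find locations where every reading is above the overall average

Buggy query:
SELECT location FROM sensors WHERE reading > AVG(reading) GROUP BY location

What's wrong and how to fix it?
Bug: WHERE evaluates per row before aggregation, so AVG() is unavailable

Fix: Compute the overall average in a scalar subquery and compare each group's MIN against it in HAVING

Corrected query:
SELECT location FROM sensors GROUP BY location HAVING MIN(reading) > (SELECT AVG(reading) FROM sensors)

Result:
(no rows)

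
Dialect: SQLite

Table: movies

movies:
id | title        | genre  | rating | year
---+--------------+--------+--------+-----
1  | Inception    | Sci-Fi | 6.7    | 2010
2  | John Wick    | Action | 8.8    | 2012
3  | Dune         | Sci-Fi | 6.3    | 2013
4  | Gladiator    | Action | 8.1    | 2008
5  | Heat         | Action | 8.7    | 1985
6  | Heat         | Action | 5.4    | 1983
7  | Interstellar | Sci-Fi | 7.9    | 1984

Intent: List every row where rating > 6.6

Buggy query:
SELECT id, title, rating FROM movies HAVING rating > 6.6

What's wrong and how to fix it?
Bug: HAVING filters the output of aggregation, but this query has no GROUP BY and no aggregate functions, so SQLite rejects it (HAVING clause on a non-aggregate query); the condition here is per row

Fix: Use WHERE for row-level filtering

Corrected query:
SELECT id, title, rating FROM movies WHERE rating > 6.6

Result:
id | title        | rating
---+--------------+-------
1  | Inception    | 6.7   
2  | John Wick    | 8.8   
4  | Gladiator    | 8.1   
5  | Heat         | 8.7   
7  | Interstellar | 7.9   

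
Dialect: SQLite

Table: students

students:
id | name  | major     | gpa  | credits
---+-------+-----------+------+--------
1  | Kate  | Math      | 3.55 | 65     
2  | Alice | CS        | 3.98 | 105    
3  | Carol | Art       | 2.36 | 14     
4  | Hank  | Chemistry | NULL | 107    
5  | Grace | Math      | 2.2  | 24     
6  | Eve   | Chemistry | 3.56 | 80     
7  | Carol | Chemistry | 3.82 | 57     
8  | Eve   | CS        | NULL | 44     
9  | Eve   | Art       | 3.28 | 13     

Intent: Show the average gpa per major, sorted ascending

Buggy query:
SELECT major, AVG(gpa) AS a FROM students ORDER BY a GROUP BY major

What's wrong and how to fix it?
Bug: GROUP BY must precede ORDER BY

Fix: Move ORDER BY to the end, after GROUP BY

Corrected query:
SELECT major, AVG(gpa) AS a FROM students GROUP BY major ORDER BY a

Result:
major     | a    
----------+------
Art       | 2.82 
Math      | 2.875
Chemistry | 3.69 
CS        | 3.98 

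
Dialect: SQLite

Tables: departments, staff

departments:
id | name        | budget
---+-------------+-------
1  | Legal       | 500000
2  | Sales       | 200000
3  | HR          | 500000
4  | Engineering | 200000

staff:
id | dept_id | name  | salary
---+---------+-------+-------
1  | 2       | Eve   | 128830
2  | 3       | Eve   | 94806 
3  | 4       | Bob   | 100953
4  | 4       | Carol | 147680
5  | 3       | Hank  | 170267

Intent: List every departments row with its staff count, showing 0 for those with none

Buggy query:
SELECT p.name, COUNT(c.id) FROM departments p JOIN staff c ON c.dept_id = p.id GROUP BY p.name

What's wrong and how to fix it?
Bug: INNER JOIN drops departments rows that have no matching staff rows

Fix: Use LEFT JOIN so parents without children still appear (COUNT(c.id) gives 0)

Corrected query:
SELECT p.name, COUNT(c.id) FROM departments p LEFT JOIN staff c ON c.dept_id = p.id GROUP BY p.name

Result:
name        | COUNT(c.id)
------------+------------
Engineering | 2          
HR          | 2          
Legal       | 0          
Sales       | 1          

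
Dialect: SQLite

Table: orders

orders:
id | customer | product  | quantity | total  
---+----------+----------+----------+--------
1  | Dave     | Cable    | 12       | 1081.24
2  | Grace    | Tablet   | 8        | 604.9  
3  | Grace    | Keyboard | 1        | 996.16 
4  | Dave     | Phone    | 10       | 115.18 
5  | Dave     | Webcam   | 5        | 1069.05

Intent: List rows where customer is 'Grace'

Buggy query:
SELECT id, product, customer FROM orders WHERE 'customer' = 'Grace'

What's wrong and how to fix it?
Bug: Single quotes denote string literals in SQL; the column name is being compared as a constant string

Fix: Remove the quotes around the column name (or use double quotes for an identifier)

Corrected query:
SELECT id, product, customer FROM orders WHERE customer = 'Grace'

Result:
id | product  | customer
---+----------+---------
2  | Tablet   | Grace   
3  | Keyboard | Grace   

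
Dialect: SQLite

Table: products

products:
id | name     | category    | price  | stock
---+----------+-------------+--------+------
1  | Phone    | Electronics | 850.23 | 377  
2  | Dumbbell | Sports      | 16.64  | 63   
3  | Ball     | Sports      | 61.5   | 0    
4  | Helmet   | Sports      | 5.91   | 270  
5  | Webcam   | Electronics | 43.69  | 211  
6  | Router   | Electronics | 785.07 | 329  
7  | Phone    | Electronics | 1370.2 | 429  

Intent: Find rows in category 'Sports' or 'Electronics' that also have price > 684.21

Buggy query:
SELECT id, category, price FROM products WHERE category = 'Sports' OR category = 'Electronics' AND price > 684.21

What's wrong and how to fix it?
Bug: AND binds tighter than OR, so this parses as category = 'Sports' OR (category = 'Electronics' AND price > 684.21)

Fix: Group the OR with parentheses (or use IN), then AND the threshold

Corrected query:
SELECT id, category, price FROM products WHERE (category = 'Sports' OR category = 'Electronics') AND price > 684.21

Result:
id | category    | price 
---+-------------+-------
1  | Electronics | 850.23
6  | Electronics | 785.07
7  | Electronics | 1370.2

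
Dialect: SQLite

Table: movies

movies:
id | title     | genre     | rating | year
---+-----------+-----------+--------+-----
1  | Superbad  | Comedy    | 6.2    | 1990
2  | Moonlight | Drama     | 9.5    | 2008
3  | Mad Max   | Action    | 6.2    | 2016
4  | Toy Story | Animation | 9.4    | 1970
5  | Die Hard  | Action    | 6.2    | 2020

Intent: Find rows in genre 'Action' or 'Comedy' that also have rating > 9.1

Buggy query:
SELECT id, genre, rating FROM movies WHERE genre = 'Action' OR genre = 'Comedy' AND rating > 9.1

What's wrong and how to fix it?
Bug: Without parentheses, AND is evaluated before OR, so the rating filter only applies to the 'Comedy' branch

Fix: Add parentheses around the OR so the AND applies to both alternatives

Corrected query:
SELECT id, genre, rating FROM movies WHERE (genre = 'Action' OR genre = 'Comedy') AND rating > 9.1

Result:
(no rows)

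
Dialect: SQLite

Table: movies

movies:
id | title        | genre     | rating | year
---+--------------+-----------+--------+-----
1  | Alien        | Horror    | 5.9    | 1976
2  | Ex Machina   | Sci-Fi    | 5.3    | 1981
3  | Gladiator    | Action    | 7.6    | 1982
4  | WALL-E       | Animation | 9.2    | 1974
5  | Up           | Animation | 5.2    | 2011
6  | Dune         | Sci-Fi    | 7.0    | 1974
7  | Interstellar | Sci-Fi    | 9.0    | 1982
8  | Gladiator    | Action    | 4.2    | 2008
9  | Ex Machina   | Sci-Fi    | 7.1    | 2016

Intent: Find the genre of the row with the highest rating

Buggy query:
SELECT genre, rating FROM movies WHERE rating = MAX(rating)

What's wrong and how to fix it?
Bug: WHERE is evaluated per row; an aggregate over the whole table isn't defined there

Fix: Wrap MAX in a scalar subquery so WHERE compares against a single value

Corrected query:
SELECT genre, rating FROM movies WHERE rating = (SELECT MAX(rating) FROM movies)

Result:
genre     | rating
----------+-------
Animation | 9.2   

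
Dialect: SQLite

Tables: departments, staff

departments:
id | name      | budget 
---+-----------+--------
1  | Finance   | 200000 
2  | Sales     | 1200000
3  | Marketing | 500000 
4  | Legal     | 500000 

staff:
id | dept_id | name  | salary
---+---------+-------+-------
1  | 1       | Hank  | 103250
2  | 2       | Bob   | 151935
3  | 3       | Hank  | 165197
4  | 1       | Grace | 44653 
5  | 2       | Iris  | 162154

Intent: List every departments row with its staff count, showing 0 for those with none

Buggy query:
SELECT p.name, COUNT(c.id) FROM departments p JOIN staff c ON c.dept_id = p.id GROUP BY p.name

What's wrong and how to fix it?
Bug: An inner join excludes parents with zero children

Fix: Use LEFT JOIN so parents without children still appear (COUNT(c.id) gives 0)

Corrected query:
SELECT p.name, COUNT(c.id) FROM departments p LEFT JOIN staff c ON c.dept_id = p.id GROUP BY p.name

Result:
name      | COUNT(c.id)
----------+------------
Finance   | 2          
Legal     | 0          
Marketing | 1          
Sales     | 2          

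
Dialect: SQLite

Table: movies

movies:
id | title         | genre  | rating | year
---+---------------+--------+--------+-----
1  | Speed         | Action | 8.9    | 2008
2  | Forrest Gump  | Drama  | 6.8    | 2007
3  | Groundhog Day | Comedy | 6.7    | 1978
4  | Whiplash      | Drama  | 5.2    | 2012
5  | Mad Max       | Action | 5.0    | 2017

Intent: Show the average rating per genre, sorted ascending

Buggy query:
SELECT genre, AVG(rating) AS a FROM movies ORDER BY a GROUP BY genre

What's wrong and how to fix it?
Bug: ORDER BY appears before GROUP BY; SQL clause order requires GROUP BY first

Fix: Move ORDER BY to the end, after GROUP BY

Corrected query:
SELECT genre, AVG(rating) AS a FROM movies GROUP BY genre ORDER BY a

Result:
genre  | a   
-------+-----
Drama  | 6   
Comedy | 6.7 
Action | 6.95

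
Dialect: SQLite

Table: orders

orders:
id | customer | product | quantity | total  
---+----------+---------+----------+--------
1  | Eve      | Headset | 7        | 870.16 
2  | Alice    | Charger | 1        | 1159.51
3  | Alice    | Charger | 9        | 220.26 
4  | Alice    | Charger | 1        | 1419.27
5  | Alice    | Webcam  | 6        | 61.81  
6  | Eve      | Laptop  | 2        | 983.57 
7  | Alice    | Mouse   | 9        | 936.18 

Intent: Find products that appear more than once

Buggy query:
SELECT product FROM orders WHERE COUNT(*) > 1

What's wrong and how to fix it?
Bug: COUNT(*) is an aggregate and cannot be used in WHERE

Fix: GROUP BY product, then filter groups with HAVING COUNT(*) > 1

Corrected query:
SELECT product FROM orders GROUP BY product HAVING COUNT(*) > 1

Result:
product
-------
Charger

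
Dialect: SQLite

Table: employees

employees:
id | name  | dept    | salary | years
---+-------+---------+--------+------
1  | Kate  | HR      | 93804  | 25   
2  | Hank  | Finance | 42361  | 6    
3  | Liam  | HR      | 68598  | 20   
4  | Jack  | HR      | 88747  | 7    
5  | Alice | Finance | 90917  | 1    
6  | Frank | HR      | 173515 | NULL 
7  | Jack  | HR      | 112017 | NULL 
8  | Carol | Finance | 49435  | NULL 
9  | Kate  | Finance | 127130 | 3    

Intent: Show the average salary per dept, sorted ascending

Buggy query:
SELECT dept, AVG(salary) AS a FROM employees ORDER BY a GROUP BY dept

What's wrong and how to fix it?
Bug: GROUP BY must precede ORDER BY

Fix: Reorder: SELECT … FROM … GROUP BY … ORDER BY …

Corrected query:
SELECT dept, AVG(salary) AS a FROM employees GROUP BY dept ORDER BY a

Result:
dept    | a       
--------+---------
Finance | 77460.75
HR      | 107336.2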